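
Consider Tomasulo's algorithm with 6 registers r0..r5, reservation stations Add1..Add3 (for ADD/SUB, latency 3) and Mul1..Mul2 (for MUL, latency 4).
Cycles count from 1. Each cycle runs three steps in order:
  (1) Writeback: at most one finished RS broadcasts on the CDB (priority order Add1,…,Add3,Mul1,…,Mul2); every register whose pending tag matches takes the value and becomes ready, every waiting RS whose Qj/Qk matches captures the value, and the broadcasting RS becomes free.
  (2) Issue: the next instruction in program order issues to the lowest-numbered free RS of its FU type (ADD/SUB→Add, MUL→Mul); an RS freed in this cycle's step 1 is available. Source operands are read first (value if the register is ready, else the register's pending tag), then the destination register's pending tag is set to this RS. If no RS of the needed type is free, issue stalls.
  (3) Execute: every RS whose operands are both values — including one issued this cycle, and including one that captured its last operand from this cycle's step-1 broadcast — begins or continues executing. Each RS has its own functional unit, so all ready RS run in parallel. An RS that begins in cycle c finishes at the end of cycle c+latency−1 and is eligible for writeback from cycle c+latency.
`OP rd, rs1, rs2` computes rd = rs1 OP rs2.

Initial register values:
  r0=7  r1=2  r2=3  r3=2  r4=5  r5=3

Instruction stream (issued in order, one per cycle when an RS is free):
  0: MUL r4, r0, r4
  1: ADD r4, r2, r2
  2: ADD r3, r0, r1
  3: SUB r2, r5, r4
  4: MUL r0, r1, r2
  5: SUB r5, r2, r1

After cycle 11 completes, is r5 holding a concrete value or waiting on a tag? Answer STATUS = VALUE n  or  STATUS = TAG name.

c1: issue MUL r4<-Mul1 | r0:7,r1:2,r2:3,r3:2,r4:Mul1,r5:3
c2: issue ADD r4<-Add1 | r0:7,r1:2,r2:3,r3:2,r4:Add1,r5:3
c3: issue ADD r3<-Add2 | r0:7,r1:2,r2:3,r3:Add2,r4:Add1,r5:3
c4: issue SUB r2<-Add3 | r0:7,r1:2,r2:Add3,r3:Add2,r4:Add1,r5:3
c5: CDB Add1=6; issue MUL r0<-Mul2 | r0:Mul2,r1:2,r2:Add3,r3:Add2,r4:6,r5:3
c6: CDB Add2=9; issue SUB r5<-Add1 | r0:Mul2,r1:2,r2:Add3,r3:9,r4:6,r5:Add1
c7: CDB Mul1=35 | r0:Mul2,r1:2,r2:Add3,r3:9,r4:6,r5:Add1
c8: CDB Add3=-3 | r0:Mul2,r1:2,r2:-3,r3:9,r4:6,r5:Add1
c9: - | r0:Mul2,r1:2,r2:-3,r3:9,r4:6,r5:Add1
c10: - | r0:Mul2,r1:2,r2:-3,r3:9,r4:6,r5:Add1
c11: CDB Add1=-5 | r0:Mul2,r1:2,r2:-3,r3:9,r4:6,r5:-5

STATUS = VALUE -5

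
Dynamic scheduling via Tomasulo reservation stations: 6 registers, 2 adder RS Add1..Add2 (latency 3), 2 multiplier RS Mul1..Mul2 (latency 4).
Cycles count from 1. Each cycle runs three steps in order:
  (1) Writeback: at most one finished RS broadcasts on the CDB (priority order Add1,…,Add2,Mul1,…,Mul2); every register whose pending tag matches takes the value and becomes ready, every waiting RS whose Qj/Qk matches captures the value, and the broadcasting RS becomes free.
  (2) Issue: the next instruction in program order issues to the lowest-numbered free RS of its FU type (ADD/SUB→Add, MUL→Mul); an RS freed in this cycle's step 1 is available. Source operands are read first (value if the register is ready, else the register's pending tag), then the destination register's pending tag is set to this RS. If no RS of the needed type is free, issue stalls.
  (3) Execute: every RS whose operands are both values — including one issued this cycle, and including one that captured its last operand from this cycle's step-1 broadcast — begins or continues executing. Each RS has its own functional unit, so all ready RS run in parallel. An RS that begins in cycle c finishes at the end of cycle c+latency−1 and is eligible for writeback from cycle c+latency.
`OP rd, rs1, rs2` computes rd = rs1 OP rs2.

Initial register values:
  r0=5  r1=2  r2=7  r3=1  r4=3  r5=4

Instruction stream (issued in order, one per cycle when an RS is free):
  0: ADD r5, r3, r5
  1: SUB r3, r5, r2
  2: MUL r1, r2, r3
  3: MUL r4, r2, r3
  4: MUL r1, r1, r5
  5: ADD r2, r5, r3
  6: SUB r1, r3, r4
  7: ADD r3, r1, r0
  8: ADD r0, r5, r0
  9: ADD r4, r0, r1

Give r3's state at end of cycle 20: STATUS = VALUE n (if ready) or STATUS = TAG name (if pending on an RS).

cycle 1: issue ADD r5<-Add1 // r0:5,r1:2,r2:7,r3:1,r4:3,r5:Add1
cycle 2: issue SUB r3<-Add2 // r0:5,r1:2,r2:7,r3:Add2,r4:3,r5:Add1
cycle 3: issue MUL r1<-Mul1 // r0:5,r1:Mul1,r2:7,r3:Add2,r4:3,r5:Add1
cycle 4: CDB Add1=5; issue MUL r4<-Mul2 // r0:5,r1:Mul1,r2:7,r3:Add2,r4:Mul2,r5:5
cycle 5: stall // r0:5,r1:Mul1,r2:7,r3:Add2,r4:Mul2,r5:5
cycle 6: stall // r0:5,r1:Mul1,r2:7,r3:Add2,r4:Mul2,r5:5
cycle 7: CDB Add2=-2; stall // r0:5,r1:Mul1,r2:7,r3:-2,r4:Mul2,r5:5
cycle 8: stall // r0:5,r1:Mul1,r2:7,r3:-2,r4:Mul2,r5:5
cycle 9: stall // r0:5,r1:Mul1,r2:7,r3:-2,r4:Mul2,r5:5
cycle 10: stall // r0:5,r1:Mul1,r2:7,r3:-2,r4:Mul2,r5:5
cycle 11: CDB Mul1=-14; issue MUL r1<-Mul1 // r0:5,r1:Mul1,r2:7,r3:-2,r4:Mul2,r5:5
cycle 12: CDB Mul2=-14; issue ADD r2<-Add1 // r0:5,r1:Mul1,r2:Add1,r3:-2,r4:-14,r5:5
cycle 13: issue SUB r1<-Add2 // r0:5,r1:Add2,r2:Add1,r3:-2,r4:-14,r5:5
cycle 14: stall // r0:5,r1:Add2,r2:Add1,r3:-2,r4:-14,r5:5
cycle 15: CDB Add1=3; issue ADD r3<-Add1 // r0:5,r1:Add2,r2:3,r3:Add1,r4:-14,r5:5
cycle 16: CDB Add2=12; issue ADD r0<-Add2 // r0:Add2,r1:12,r2:3,r3:Add1,r4:-14,r5:5
cycle 17: CDB Mul1=-70; stall // r0:Add2,r1:12,r2:3,r3:Add1,r4:-14,r5:5
cycle 18: stall // r0:Add2,r1:12,r2:3,r3:Add1,r4:-14,r5:5
cycle 19: CDB Add1=17; issue ADD r4<-Add1 // r0:Add2,r1:12,r2:3,r3:17,r4:Add1,r5:5
cycle 20: CDB Add2=10 // r0:10,r1:12,r2:3,r3:17,r4:Add1,r5:5

STATUS = VALUE 17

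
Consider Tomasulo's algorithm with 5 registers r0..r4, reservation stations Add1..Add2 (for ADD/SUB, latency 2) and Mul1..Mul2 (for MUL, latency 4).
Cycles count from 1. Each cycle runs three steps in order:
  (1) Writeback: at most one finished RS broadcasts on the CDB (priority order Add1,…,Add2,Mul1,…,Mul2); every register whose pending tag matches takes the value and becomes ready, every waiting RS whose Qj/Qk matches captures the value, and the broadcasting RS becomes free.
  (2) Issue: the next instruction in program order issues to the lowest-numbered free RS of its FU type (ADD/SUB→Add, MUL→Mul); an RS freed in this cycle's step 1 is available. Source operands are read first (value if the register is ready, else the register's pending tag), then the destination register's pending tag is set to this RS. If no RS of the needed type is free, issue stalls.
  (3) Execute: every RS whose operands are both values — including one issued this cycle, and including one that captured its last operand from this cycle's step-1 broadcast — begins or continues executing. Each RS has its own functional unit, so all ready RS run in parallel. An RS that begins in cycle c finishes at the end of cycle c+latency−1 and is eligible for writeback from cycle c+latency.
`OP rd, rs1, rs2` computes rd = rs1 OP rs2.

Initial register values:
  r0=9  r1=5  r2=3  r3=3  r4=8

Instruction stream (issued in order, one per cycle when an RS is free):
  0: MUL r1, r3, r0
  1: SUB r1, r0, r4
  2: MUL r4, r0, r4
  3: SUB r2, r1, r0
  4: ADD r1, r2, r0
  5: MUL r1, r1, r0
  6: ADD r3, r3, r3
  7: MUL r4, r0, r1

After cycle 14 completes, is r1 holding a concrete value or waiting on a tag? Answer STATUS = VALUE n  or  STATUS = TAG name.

c1: issue MUL r1<-Mul1 | r0:9,r1:Mul1,r2:3,r3:3,r4:8
c2: issue SUB r1<-Add1 | r0:9,r1:Add1,r2:3,r3:3,r4:8
c3: issue MUL r4<-Mul2 | r0:9,r1:Add1,r2:3,r3:3,r4:Mul2
c4: CDB Add1=1; issue SUB r2<-Add1 | r0:9,r1:1,r2:Add1,r3:3,r4:Mul2
c5: CDB Mul1=27; issue ADD r1<-Add2 | r0:9,r1:Add2,r2:Add1,r3:3,r4:Mul2
c6: CDB Add1=-8; issue MUL r1<-Mul1 | r0:9,r1:Mul1,r2:-8,r3:3,r4:Mul2
c7: CDB Mul2=72; issue ADD r3<-Add1 | r0:9,r1:Mul1,r2:-8,r3:Add1,r4:72
c8: CDB Add2=1; issue MUL r4<-Mul2 | r0:9,r1:Mul1,r2:-8,r3:Add1,r4:Mul2
c9: CDB Add1=6 | r0:9,r1:Mul1,r2:-8,r3:6,r4:Mul2
c10: - | r0:9,r1:Mul1,r2:-8,r3:6,r4:Mul2
c11: - | r0:9,r1:Mul1,r2:-8,r3:6,r4:Mul2
c12: CDB Mul1=9 | r0:9,r1:9,r2:-8,r3:6,r4:Mul2
c13: - | r0:9,r1:9,r2:-8,r3:6,r4:Mul2
c14: - | r0:9,r1:9,r2:-8,r3:6,r4:Mul2

STATUS = VALUE 9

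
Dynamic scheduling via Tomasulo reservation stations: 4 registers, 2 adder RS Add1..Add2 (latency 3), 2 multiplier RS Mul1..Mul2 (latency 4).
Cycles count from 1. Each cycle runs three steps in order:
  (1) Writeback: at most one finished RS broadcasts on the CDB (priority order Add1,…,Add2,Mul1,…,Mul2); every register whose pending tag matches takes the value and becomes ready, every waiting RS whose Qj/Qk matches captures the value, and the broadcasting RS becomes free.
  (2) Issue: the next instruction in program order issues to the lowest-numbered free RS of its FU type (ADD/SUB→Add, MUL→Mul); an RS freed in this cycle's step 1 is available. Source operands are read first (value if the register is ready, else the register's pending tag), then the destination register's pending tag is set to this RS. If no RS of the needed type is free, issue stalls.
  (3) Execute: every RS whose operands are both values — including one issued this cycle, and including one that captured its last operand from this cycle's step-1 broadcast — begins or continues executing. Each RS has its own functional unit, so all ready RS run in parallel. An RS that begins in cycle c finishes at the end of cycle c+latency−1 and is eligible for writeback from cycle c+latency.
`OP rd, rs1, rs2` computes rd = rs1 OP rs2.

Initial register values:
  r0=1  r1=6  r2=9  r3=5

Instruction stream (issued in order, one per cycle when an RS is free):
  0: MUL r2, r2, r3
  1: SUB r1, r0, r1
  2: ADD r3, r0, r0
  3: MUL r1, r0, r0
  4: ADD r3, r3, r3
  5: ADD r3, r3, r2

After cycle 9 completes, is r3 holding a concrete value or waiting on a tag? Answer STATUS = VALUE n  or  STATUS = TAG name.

STATUS = TAG Add2

c1: issue MUL r2<-Mul1 | r0:1,r1:6,r2:Mul1,r3:5
c2: issue SUB r1<-Add1 | r0:1,r1:Add1,r2:Mul1,r3:5
c3: issue ADD r3<-Add2 | r0:1,r1:Add1,r2:Mul1,r3:Add2
c4: issue MUL r1<-Mul2 | r0:1,r1:Mul2,r2:Mul1,r3:Add2
c5: CDB Add1=-5; issue ADD r3<-Add1 | r0:1,r1:Mul2,r2:Mul1,r3:Add1
c6: CDB Add2=2; issue ADD r3<-Add2 | r0:1,r1:Mul2,r2:Mul1,r3:Add2
c7: CDB Mul1=45 | r0:1,r1:Mul2,r2:45,r3:Add2
c8: CDB Mul2=1 | r0:1,r1:1,r2:45,r3:Add2
c9: CDB Add1=4 | r0:1,r1:1,r2:45,r3:Add2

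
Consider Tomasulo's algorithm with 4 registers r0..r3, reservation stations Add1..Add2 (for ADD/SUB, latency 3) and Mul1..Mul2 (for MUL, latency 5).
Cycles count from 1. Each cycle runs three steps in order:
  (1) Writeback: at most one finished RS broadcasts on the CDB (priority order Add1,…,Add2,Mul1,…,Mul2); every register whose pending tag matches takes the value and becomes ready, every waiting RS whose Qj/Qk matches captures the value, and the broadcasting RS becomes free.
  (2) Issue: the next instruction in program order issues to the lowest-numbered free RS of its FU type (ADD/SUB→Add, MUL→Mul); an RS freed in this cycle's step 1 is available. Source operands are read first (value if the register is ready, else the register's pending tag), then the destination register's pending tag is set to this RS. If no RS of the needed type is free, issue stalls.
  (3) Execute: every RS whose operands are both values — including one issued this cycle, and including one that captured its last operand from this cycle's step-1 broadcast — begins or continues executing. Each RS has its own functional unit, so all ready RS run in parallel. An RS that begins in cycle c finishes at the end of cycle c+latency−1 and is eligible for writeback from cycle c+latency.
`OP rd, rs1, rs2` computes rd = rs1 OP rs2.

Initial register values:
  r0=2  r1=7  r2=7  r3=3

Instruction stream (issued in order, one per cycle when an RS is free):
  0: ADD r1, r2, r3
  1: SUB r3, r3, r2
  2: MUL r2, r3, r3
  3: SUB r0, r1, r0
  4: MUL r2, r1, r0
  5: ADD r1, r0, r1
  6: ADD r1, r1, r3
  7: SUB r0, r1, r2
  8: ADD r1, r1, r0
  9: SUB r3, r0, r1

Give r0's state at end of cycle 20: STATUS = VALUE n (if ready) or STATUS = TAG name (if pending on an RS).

c1: issue ADD r1<-Add1 | r0:2,r1:Add1,r2:7,r3:3
c2: issue SUB r3<-Add2 | r0:2,r1:Add1,r2:7,r3:Add2
c3: issue MUL r2<-Mul1 | r0:2,r1:Add1,r2:Mul1,r3:Add2
c4: CDB Add1=10; issue SUB r0<-Add1 | r0:Add1,r1:10,r2:Mul1,r3:Add2
c5: CDB Add2=-4; issue MUL r2<-Mul2 | r0:Add1,r1:10,r2:Mul2,r3:-4
c6: issue ADD r1<-Add2 | r0:Add1,r1:Add2,r2:Mul2,r3:-4
c7: CDB Add1=8; issue ADD r1<-Add1 | r0:8,r1:Add1,r2:Mul2,r3:-4
c8: stall | r0:8,r1:Add1,r2:Mul2,r3:-4
c9: stall | r0:8,r1:Add1,r2:Mul2,r3:-4
c10: CDB Add2=18; issue SUB r0<-Add2 | r0:Add2,r1:Add1,r2:Mul2,r3:-4
c11: CDB Mul1=16; stall | r0:Add2,r1:Add1,r2:Mul2,r3:-4
c12: CDB Mul2=80; stall | r0:Add2,r1:Add1,r2:80,r3:-4
c13: CDB Add1=14; issue ADD r1<-Add1 | r0:Add2,r1:Add1,r2:80,r3:-4
c14: stall | r0:Add2,r1:Add1,r2:80,r3:-4
c15: stall | r0:Add2,r1:Add1,r2:80,r3:-4
c16: CDB Add2=-66; issue SUB r3<-Add2 | r0:-66,r1:Add1,r2:80,r3:Add2
c17: - | r0:-66,r1:Add1,r2:80,r3:Add2
c18: - | r0:-66,r1:Add1,r2:80,r3:Add2
c19: CDB Add1=-52 | r0:-66,r1:-52,r2:80,r3:Add2
c20: - | r0:-66,r1:-52,r2:80,r3:Add2

STATUS = VALUE -66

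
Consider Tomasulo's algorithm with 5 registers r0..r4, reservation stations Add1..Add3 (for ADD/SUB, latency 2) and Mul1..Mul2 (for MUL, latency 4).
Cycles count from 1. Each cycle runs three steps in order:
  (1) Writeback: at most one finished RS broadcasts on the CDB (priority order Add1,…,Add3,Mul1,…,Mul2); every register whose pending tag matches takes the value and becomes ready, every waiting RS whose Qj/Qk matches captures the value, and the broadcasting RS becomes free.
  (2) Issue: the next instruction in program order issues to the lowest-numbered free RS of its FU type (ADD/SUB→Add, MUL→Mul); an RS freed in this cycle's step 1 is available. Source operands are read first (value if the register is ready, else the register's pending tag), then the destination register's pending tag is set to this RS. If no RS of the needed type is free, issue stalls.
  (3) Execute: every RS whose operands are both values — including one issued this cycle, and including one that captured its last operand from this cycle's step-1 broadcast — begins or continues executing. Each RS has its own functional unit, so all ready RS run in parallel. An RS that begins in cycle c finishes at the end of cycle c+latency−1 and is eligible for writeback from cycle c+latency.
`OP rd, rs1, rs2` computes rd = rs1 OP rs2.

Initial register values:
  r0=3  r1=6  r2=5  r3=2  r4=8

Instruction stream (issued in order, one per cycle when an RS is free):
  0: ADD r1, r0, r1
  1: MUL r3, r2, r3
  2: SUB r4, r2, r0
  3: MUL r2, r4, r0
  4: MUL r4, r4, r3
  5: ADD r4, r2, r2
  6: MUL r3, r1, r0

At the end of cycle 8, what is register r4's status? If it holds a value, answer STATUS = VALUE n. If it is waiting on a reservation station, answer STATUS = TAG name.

  c1: issue ADD r1<-Add1  regs: r0:3,r1:Add1,r2:5,r3:2,r4:8
  c2: issue MUL r3<-Mul1  regs: r0:3,r1:Add1,r2:5,r3:Mul1,r4:8
  c3: CDB Add1=9; issue SUB r4<-Add1  regs: r0:3,r1:9,r2:5,r3:Mul1,r4:Add1
  c4: issue MUL r2<-Mul2  regs: r0:3,r1:9,r2:Mul2,r3:Mul1,r4:Add1
  c5: CDB Add1=2; stall  regs: r0:3,r1:9,r2:Mul2,r3:Mul1,r4:2
  c6: CDB Mul1=10; issue MUL r4<-Mul1  regs: r0:3,r1:9,r2:Mul2,r3:10,r4:Mul1
  c7: issue ADD r4<-Add1  regs: r0:3,r1:9,r2:Mul2,r3:10,r4:Add1
  c8: stall  regs: r0:3,r1:9,r2:Mul2,r3:10,r4:Add1

STATUS = TAG Add1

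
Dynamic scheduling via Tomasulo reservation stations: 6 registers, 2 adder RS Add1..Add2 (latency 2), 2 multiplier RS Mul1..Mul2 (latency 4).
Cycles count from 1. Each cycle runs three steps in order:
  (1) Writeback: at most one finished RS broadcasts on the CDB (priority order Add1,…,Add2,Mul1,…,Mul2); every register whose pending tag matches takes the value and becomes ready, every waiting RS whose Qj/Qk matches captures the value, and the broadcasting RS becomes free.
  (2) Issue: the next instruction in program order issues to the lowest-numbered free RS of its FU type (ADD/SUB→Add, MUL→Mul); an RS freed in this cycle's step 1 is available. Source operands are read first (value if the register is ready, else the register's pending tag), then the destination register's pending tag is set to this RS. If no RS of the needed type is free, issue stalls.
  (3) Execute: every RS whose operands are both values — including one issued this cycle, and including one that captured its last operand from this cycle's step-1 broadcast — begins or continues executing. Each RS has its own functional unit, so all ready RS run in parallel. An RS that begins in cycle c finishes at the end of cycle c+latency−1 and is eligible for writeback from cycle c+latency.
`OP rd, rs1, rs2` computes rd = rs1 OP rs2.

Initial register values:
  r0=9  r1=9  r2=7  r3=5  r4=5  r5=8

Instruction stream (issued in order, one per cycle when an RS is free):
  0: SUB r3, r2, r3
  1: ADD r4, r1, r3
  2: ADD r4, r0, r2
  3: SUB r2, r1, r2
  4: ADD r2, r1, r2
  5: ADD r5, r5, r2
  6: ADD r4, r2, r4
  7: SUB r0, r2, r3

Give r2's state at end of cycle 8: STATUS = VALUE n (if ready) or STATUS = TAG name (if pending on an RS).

STATUS = TAG Add2

  c1: issue SUB r3<-Add1  regs: r0:9,r1:9,r2:7,r3:Add1,r4:5,r5:8
  c2: issue ADD r4<-Add2  regs: r0:9,r1:9,r2:7,r3:Add1,r4:Add2,r5:8
  c3: CDB Add1=2; issue ADD r4<-Add1  regs: r0:9,r1:9,r2:7,r3:2,r4:Add1,r5:8
  c4: stall  regs: r0:9,r1:9,r2:7,r3:2,r4:Add1,r5:8
  c5: CDB Add1=16; issue SUB r2<-Add1  regs: r0:9,r1:9,r2:Add1,r3:2,r4:16,r5:8
  c6: CDB Add2=11; issue ADD r2<-Add2  regs: r0:9,r1:9,r2:Add2,r3:2,r4:16,r5:8
  c7: CDB Add1=2; issue ADD r5<-Add1  regs: r0:9,r1:9,r2:Add2,r3:2,r4:16,r5:Add1
  c8: stall  regs: r0:9,r1:9,r2:Add2,r3:2,r4:16,r5:Add1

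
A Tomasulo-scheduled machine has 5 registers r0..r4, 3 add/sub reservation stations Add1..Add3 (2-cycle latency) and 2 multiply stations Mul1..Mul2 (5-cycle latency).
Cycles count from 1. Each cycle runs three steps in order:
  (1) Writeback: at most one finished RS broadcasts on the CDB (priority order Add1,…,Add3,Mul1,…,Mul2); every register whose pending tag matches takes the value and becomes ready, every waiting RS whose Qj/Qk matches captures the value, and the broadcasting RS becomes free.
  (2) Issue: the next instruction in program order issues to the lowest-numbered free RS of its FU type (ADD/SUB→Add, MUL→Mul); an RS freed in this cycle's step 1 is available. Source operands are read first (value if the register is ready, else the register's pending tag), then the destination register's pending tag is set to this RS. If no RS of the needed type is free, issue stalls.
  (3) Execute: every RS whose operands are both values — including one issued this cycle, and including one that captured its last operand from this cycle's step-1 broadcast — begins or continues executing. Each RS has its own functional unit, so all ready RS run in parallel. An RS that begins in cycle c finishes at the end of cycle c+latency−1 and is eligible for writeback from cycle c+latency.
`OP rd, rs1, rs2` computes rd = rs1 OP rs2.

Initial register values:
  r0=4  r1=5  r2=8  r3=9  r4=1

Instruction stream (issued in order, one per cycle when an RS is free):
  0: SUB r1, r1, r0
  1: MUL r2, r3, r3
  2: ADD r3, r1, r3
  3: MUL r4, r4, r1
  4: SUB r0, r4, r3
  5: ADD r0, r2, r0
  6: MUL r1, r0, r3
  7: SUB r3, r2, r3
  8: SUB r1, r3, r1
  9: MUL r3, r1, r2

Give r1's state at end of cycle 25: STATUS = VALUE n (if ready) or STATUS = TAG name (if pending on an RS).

STATUS = VALUE -649

c1: issue SUB r1<-Add1 | r0:4,r1:Add1,r2:8,r3:9,r4:1
c2: issue MUL r2<-Mul1 | r0:4,r1:Add1,r2:Mul1,r3:9,r4:1
c3: CDB Add1=1; issue ADD r3<-Add1 | r0:4,r1:1,r2:Mul1,r3:Add1,r4:1
c4: issue MUL r4<-Mul2 | r0:4,r1:1,r2:Mul1,r3:Add1,r4:Mul2
c5: CDB Add1=10; issue SUB r0<-Add1 | r0:Add1,r1:1,r2:Mul1,r3:10,r4:Mul2
c6: issue ADD r0<-Add2 | r0:Add2,r1:1,r2:Mul1,r3:10,r4:Mul2
c7: CDB Mul1=81; issue MUL r1<-Mul1 | r0:Add2,r1:Mul1,r2:81,r3:10,r4:Mul2
c8: issue SUB r3<-Add3 | r0:Add2,r1:Mul1,r2:81,r3:Add3,r4:Mul2
c9: CDB Mul2=1; stall | r0:Add2,r1:Mul1,r2:81,r3:Add3,r4:1
c10: CDB Add3=71; issue SUB r1<-Add3 | r0:Add2,r1:Add3,r2:81,r3:71,r4:1
c11: CDB Add1=-9; issue MUL r3<-Mul2 | r0:Add2,r1:Add3,r2:81,r3:Mul2,r4:1
c12: - | r0:Add2,r1:Add3,r2:81,r3:Mul2,r4:1
c13: CDB Add2=72 | r0:72,r1:Add3,r2:81,r3:Mul2,r4:1
c14: - | r0:72,r1:Add3,r2:81,r3:Mul2,r4:1
c15: - | r0:72,r1:Add3,r2:81,r3:Mul2,r4:1
c16: - | r0:72,r1:Add3,r2:81,r3:Mul2,r4:1
c17: - | r0:72,r1:Add3,r2:81,r3:Mul2,r4:1
c18: CDB Mul1=720 | r0:72,r1:Add3,r2:81,r3:Mul2,r4:1
c19: - | r0:72,r1:Add3,r2:81,r3:Mul2,r4:1
c20: CDB Add3=-649 | r0:72,r1:-649,r2:81,r3:Mul2,r4:1
c21: - | r0:72,r1:-649,r2:81,r3:Mul2,r4:1
c22: - | r0:72,r1:-649,r2:81,r3:Mul2,r4:1
c23: - | r0:72,r1:-649,r2:81,r3:Mul2,r4:1
c24: - | r0:72,r1:-649,r2:81,r3:Mul2,r4:1
c25: CDB Mul2=-52569 | r0:72,r1:-649,r2:81,r3:-52569,r4:1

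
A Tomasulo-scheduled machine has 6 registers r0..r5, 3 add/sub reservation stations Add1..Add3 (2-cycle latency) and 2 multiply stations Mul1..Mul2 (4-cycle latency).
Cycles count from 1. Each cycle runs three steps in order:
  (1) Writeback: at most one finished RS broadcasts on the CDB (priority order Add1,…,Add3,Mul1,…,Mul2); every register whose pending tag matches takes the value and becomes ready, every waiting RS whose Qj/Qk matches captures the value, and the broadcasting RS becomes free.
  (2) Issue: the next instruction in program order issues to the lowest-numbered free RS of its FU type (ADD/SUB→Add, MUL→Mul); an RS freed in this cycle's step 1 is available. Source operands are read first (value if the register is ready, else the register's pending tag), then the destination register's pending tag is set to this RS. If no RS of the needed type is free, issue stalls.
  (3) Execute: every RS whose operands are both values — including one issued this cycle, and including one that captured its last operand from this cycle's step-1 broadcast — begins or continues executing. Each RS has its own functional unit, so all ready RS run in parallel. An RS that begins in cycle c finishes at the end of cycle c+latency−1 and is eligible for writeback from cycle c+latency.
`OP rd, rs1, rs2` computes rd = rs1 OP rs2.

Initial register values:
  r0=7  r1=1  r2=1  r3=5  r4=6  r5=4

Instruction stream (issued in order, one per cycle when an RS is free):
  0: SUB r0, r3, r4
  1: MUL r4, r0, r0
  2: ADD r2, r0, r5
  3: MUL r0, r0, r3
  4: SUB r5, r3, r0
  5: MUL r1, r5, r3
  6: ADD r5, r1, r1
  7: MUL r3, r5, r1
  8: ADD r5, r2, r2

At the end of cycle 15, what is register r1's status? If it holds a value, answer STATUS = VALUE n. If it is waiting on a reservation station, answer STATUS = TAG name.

cycle 1: issue SUB r0<-Add1 // r0:Add1,r1:1,r2:1,r3:5,r4:6,r5:4
cycle 2: issue MUL r4<-Mul1 // r0:Add1,r1:1,r2:1,r3:5,r4:Mul1,r5:4
cycle 3: CDB Add1=-1; issue ADD r2<-Add1 // r0:-1,r1:1,r2:Add1,r3:5,r4:Mul1,r5:4
cycle 4: issue MUL r0<-Mul2 // r0:Mul2,r1:1,r2:Add1,r3:5,r4:Mul1,r5:4
cycle 5: CDB Add1=3; issue SUB r5<-Add1 // r0:Mul2,r1:1,r2:3,r3:5,r4:Mul1,r5:Add1
cycle 6: stall // r0:Mul2,r1:1,r2:3,r3:5,r4:Mul1,r5:Add1
cycle 7: CDB Mul1=1; issue MUL r1<-Mul1 // r0:Mul2,r1:Mul1,r2:3,r3:5,r4:1,r5:Add1
cycle 8: CDB Mul2=-5; issue ADD r5<-Add2 // r0:-5,r1:Mul1,r2:3,r3:5,r4:1,r5:Add2
cycle 9: issue MUL r3<-Mul2 // r0:-5,r1:Mul1,r2:3,r3:Mul2,r4:1,r5:Add2
cycle 10: CDB Add1=10; issue ADD r5<-Add1 // r0:-5,r1:Mul1,r2:3,r3:Mul2,r4:1,r5:Add1
cycle 11: - // r0:-5,r1:Mul1,r2:3,r3:Mul2,r4:1,r5:Add1
cycle 12: CDB Add1=6 // r0:-5,r1:Mul1,r2:3,r3:Mul2,r4:1,r5:6
cycle 13: - // r0:-5,r1:Mul1,r2:3,r3:Mul2,r4:1,r5:6
cycle 14: CDB Mul1=50 // r0:-5,r1:50,r2:3,r3:Mul2,r4:1,r5:6
cycle 15: - // r0:-5,r1:50,r2:3,r3:Mul2,r4:1,r5:6

STATUS = VALUE 50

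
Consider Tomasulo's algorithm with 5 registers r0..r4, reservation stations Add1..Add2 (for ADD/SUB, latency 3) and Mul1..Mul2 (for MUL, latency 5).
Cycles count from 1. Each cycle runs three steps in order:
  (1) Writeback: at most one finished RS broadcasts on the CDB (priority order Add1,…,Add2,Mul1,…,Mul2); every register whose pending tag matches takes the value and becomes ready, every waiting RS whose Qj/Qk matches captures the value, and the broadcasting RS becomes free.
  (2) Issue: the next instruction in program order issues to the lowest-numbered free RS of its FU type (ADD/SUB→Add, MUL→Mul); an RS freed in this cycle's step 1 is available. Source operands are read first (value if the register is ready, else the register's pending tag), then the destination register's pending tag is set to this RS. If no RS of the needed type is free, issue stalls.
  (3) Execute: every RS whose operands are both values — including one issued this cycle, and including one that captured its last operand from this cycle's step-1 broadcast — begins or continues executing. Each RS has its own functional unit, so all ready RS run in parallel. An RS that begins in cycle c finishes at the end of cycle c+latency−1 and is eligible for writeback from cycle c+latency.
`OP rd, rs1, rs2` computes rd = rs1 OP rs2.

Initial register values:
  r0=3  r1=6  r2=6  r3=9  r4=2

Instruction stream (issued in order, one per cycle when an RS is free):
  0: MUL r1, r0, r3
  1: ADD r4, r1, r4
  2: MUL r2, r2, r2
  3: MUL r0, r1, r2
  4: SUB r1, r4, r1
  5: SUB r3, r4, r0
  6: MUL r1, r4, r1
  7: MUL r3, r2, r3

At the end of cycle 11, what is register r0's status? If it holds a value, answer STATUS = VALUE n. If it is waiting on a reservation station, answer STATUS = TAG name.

cycle 1: issue MUL r1<-Mul1 // r0:3,r1:Mul1,r2:6,r3:9,r4:2
cycle 2: issue ADD r4<-Add1 // r0:3,r1:Mul1,r2:6,r3:9,r4:Add1
cycle 3: issue MUL r2<-Mul2 // r0:3,r1:Mul1,r2:Mul2,r3:9,r4:Add1
cycle 4: stall // r0:3,r1:Mul1,r2:Mul2,r3:9,r4:Add1
cycle 5: stall // r0:3,r1:Mul1,r2:Mul2,r3:9,r4:Add1
cycle 6: CDB Mul1=27; issue MUL r0<-Mul1 // r0:Mul1,r1:27,r2:Mul2,r3:9,r4:Add1
cycle 7: issue SUB r1<-Add2 // r0:Mul1,r1:Add2,r2:Mul2,r3:9,r4:Add1
cycle 8: CDB Mul2=36; stall // r0:Mul1,r1:Add2,r2:36,r3:9,r4:Add1
cycle 9: CDB Add1=29; issue SUB r3<-Add1 // r0:Mul1,r1:Add2,r2:36,r3:Add1,r4:29
cycle 10: issue MUL r1<-Mul2 // r0:Mul1,r1:Mul2,r2:36,r3:Add1,r4:29
cycle 11: stall // r0:Mul1,r1:Mul2,r2:36,r3:Add1,r4:29

STATUS = TAG Mul1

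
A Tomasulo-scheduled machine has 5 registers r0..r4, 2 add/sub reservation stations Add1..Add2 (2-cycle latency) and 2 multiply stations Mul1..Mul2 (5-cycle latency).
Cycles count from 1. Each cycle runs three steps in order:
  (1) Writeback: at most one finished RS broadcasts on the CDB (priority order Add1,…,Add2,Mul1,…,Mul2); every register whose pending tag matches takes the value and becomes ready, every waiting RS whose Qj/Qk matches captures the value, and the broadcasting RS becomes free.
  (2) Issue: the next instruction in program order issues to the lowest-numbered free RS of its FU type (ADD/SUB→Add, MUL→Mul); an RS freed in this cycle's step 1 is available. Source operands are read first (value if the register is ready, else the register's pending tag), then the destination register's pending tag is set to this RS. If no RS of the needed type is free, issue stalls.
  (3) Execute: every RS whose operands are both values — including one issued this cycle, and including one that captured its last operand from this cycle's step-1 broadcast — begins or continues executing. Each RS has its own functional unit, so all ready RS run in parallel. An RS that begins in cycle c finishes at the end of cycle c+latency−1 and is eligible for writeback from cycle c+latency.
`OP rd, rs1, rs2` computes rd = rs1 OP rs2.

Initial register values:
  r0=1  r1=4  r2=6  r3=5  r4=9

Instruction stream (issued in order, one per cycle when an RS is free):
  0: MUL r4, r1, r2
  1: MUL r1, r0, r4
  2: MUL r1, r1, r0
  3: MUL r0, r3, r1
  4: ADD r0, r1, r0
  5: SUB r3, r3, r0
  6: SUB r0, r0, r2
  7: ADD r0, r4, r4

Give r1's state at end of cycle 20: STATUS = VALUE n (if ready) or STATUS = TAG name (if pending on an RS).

STATUS = VALUE 24

c1: issue MUL r4<-Mul1 | r0:1,r1:4,r2:6,r3:5,r4:Mul1
c2: issue MUL r1<-Mul2 | r0:1,r1:Mul2,r2:6,r3:5,r4:Mul1
c3: stall | r0:1,r1:Mul2,r2:6,r3:5,r4:Mul1
c4: stall | r0:1,r1:Mul2,r2:6,r3:5,r4:Mul1
c5: stall | r0:1,r1:Mul2,r2:6,r3:5,r4:Mul1
c6: CDB Mul1=24; issue MUL r1<-Mul1 | r0:1,r1:Mul1,r2:6,r3:5,r4:24
c7: stall | r0:1,r1:Mul1,r2:6,r3:5,r4:24
c8: stall | r0:1,r1:Mul1,r2:6,r3:5,r4:24
c9: stall | r0:1,r1:Mul1,r2:6,r3:5,r4:24
c10: stall | r0:1,r1:Mul1,r2:6,r3:5,r4:24
c11: CDB Mul2=24; issue MUL r0<-Mul2 | r0:Mul2,r1:Mul1,r2:6,r3:5,r4:24
c12: issue ADD r0<-Add1 | r0:Add1,r1:Mul1,r2:6,r3:5,r4:24
c13: issue SUB r3<-Add2 | r0:Add1,r1:Mul1,r2:6,r3:Add2,r4:24
c14: stall | r0:Add1,r1:Mul1,r2:6,r3:Add2,r4:24
c15: stall | r0:Add1,r1:Mul1,r2:6,r3:Add2,r4:24
c16: CDB Mul1=24; stall | r0:Add1,r1:24,r2:6,r3:Add2,r4:24
c17: stall | r0:Add1,r1:24,r2:6,r3:Add2,r4:24
c18: stall | r0:Add1,r1:24,r2:6,r3:Add2,r4:24
c19: stall | r0:Add1,r1:24,r2:6,r3:Add2,r4:24
c20: stall | r0:Add1,r1:24,r2:6,r3:Add2,r4:24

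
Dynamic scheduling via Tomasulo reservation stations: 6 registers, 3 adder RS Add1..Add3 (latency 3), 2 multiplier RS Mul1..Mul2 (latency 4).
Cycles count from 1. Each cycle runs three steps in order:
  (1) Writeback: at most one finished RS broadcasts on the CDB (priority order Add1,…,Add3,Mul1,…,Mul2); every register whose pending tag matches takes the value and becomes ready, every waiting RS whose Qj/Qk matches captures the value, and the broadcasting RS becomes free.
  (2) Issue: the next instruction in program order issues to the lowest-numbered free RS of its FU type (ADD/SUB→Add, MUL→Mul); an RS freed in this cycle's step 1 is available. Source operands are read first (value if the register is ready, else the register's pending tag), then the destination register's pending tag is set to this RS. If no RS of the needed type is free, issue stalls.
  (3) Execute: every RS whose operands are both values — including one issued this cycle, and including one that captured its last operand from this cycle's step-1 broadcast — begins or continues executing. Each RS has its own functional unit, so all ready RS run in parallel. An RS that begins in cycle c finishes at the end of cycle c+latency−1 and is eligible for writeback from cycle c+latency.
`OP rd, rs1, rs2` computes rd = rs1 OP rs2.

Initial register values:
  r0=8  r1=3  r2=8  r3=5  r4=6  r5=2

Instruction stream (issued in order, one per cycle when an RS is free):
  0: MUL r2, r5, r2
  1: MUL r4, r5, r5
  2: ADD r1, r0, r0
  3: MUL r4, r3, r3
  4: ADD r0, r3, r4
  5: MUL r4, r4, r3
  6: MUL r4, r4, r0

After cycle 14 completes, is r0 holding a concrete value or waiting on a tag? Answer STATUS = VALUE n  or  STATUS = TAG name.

STATUS = VALUE 30

cycle 1: issue MUL r2<-Mul1 // r0:8,r1:3,r2:Mul1,r3:5,r4:6,r5:2
cycle 2: issue MUL r4<-Mul2 // r0:8,r1:3,r2:Mul1,r3:5,r4:Mul2,r5:2
cycle 3: issue ADD r1<-Add1 // r0:8,r1:Add1,r2:Mul1,r3:5,r4:Mul2,r5:2
cycle 4: stall // r0:8,r1:Add1,r2:Mul1,r3:5,r4:Mul2,r5:2
cycle 5: CDB Mul1=16; issue MUL r4<-Mul1 // r0:8,r1:Add1,r2:16,r3:5,r4:Mul1,r5:2
cycle 6: CDB Add1=16; issue ADD r0<-Add1 // r0:Add1,r1:16,r2:16,r3:5,r4:Mul1,r5:2
cycle 7: CDB Mul2=4; issue MUL r4<-Mul2 // r0:Add1,r1:16,r2:16,r3:5,r4:Mul2,r5:2
cycle 8: stall // r0:Add1,r1:16,r2:16,r3:5,r4:Mul2,r5:2
cycle 9: CDB Mul1=25; issue MUL r4<-Mul1 // r0:Add1,r1:16,r2:16,r3:5,r4:Mul1,r5:2
cycle 10: - // r0:Add1,r1:16,r2:16,r3:5,r4:Mul1,r5:2
cycle 11: - // r0:Add1,r1:16,r2:16,r3:5,r4:Mul1,r5:2
cycle 12: CDB Add1=30 // r0:30,r1:16,r2:16,r3:5,r4:Mul1,r5:2
cycle 13: CDB Mul2=125 // r0:30,r1:16,r2:16,r3:5,r4:Mul1,r5:2
cycle 14: - // r0:30,r1:16,r2:16,r3:5,r4:Mul1,r5:2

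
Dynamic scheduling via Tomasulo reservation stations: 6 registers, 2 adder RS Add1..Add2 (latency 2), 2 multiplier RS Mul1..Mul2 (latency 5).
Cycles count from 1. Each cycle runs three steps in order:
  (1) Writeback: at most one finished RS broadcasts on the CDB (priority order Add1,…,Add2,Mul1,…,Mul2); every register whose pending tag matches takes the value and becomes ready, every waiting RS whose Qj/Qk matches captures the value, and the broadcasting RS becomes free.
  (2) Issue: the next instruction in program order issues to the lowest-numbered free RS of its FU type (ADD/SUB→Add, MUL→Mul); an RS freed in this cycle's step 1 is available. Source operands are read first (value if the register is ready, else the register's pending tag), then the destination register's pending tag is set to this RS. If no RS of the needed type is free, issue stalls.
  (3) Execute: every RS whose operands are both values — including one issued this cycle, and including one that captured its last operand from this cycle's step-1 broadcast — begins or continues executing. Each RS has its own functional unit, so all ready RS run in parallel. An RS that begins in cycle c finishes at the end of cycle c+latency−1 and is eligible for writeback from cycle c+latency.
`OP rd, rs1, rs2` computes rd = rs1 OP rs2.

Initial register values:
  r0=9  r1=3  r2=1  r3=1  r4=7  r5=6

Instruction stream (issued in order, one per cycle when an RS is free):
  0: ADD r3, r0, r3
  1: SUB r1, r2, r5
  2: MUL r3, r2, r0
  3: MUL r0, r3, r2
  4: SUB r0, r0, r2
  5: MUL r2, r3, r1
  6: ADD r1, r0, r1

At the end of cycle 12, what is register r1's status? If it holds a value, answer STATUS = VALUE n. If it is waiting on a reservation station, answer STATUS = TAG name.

STATUS = TAG Add2

c1: issue ADD r3<-Add1 | r0:9,r1:3,r2:1,r3:Add1,r4:7,r5:6
c2: issue SUB r1<-Add2 | r0:9,r1:Add2,r2:1,r3:Add1,r4:7,r5:6
c3: CDB Add1=10; issue MUL r3<-Mul1 | r0:9,r1:Add2,r2:1,r3:Mul1,r4:7,r5:6
c4: CDB Add2=-5; issue MUL r0<-Mul2 | r0:Mul2,r1:-5,r2:1,r3:Mul1,r4:7,r5:6
c5: issue SUB r0<-Add1 | r0:Add1,r1:-5,r2:1,r3:Mul1,r4:7,r5:6
c6: stall | r0:Add1,r1:-5,r2:1,r3:Mul1,r4:7,r5:6
c7: stall | r0:Add1,r1:-5,r2:1,r3:Mul1,r4:7,r5:6
c8: CDB Mul1=9; issue MUL r2<-Mul1 | r0:Add1,r1:-5,r2:Mul1,r3:9,r4:7,r5:6
c9: issue ADD r1<-Add2 | r0:Add1,r1:Add2,r2:Mul1,r3:9,r4:7,r5:6
c10: - | r0:Add1,r1:Add2,r2:Mul1,r3:9,r4:7,r5:6
c11: - | r0:Add1,r1:Add2,r2:Mul1,r3:9,r4:7,r5:6
c12: - | r0:Add1,r1:Add2,r2:Mul1,r3:9,r4:7,r5:6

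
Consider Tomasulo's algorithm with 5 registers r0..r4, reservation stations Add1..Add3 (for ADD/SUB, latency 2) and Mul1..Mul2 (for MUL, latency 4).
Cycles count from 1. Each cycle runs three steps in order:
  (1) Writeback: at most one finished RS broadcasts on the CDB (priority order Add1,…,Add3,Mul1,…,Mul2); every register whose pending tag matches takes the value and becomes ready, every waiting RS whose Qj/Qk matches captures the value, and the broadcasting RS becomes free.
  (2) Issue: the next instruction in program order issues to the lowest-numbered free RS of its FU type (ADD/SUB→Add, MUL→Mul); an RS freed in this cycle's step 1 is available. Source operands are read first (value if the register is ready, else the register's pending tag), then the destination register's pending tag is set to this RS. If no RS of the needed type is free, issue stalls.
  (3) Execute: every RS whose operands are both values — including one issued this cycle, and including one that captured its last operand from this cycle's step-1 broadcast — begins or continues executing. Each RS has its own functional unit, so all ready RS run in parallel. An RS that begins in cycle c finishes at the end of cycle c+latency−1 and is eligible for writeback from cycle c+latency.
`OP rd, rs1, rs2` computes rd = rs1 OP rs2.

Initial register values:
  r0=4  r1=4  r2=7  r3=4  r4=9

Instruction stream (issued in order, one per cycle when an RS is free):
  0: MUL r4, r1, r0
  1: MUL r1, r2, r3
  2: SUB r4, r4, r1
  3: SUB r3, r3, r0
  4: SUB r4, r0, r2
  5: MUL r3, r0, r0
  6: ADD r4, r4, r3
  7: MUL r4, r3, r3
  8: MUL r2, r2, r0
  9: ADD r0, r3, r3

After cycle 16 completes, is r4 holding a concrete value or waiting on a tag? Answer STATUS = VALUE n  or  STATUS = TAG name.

cycle 1: issue MUL r4<-Mul1 // r0:4,r1:4,r2:7,r3:4,r4:Mul1
cycle 2: issue MUL r1<-Mul2 // r0:4,r1:Mul2,r2:7,r3:4,r4:Mul1
cycle 3: issue SUB r4<-Add1 // r0:4,r1:Mul2,r2:7,r3:4,r4:Add1
cycle 4: issue SUB r3<-Add2 // r0:4,r1:Mul2,r2:7,r3:Add2,r4:Add1
cycle 5: CDB Mul1=16; issue SUB r4<-Add3 // r0:4,r1:Mul2,r2:7,r3:Add2,r4:Add3
cycle 6: CDB Add2=0; issue MUL r3<-Mul1 // r0:4,r1:Mul2,r2:7,r3:Mul1,r4:Add3
cycle 7: CDB Add3=-3; issue ADD r4<-Add2 // r0:4,r1:Mul2,r2:7,r3:Mul1,r4:Add2
cycle 8: CDB Mul2=28; issue MUL r4<-Mul2 // r0:4,r1:28,r2:7,r3:Mul1,r4:Mul2
cycle 9: stall // r0:4,r1:28,r2:7,r3:Mul1,r4:Mul2
cycle 10: CDB Add1=-12; stall // r0:4,r1:28,r2:7,r3:Mul1,r4:Mul2
cycle 11: CDB Mul1=16; issue MUL r2<-Mul1 // r0:4,r1:28,r2:Mul1,r3:16,r4:Mul2
cycle 12: issue ADD r0<-Add1 // r0:Add1,r1:28,r2:Mul1,r3:16,r4:Mul2
cycle 13: CDB Add2=13 // r0:Add1,r1:28,r2:Mul1,r3:16,r4:Mul2
cycle 14: CDB Add1=32 // r0:32,r1:28,r2:Mul1,r3:16,r4:Mul2
cycle 15: CDB Mul1=28 // r0:32,r1:28,r2:28,r3:16,r4:Mul2
cycle 16: CDB Mul2=256 // r0:32,r1:28,r2:28,r3:16,r4:256

STATUS = VALUE 256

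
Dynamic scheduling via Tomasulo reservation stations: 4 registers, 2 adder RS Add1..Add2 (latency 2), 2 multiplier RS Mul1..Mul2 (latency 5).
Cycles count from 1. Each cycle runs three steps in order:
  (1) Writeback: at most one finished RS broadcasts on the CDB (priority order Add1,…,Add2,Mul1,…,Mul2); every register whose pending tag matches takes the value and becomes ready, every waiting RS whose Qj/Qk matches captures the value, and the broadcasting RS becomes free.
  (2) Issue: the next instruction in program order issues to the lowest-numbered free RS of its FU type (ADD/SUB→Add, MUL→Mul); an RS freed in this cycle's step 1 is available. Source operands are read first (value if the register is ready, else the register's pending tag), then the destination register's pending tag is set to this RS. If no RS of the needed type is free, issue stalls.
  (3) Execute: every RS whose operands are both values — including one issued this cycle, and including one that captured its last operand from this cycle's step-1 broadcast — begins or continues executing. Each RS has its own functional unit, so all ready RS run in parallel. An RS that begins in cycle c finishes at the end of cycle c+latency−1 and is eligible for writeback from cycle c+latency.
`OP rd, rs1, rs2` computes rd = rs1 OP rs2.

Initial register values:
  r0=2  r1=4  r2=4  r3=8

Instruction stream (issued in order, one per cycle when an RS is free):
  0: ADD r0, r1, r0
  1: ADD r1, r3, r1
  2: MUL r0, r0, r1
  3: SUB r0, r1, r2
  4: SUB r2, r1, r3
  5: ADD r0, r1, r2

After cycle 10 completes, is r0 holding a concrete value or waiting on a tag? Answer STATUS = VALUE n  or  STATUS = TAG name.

cycle 1: issue ADD r0<-Add1 // r0:Add1,r1:4,r2:4,r3:8
cycle 2: issue ADD r1<-Add2 // r0:Add1,r1:Add2,r2:4,r3:8
cycle 3: CDB Add1=6; issue MUL r0<-Mul1 // r0:Mul1,r1:Add2,r2:4,r3:8
cycle 4: CDB Add2=12; issue SUB r0<-Add1 // r0:Add1,r1:12,r2:4,r3:8
cycle 5: issue SUB r2<-Add2 // r0:Add1,r1:12,r2:Add2,r3:8
cycle 6: CDB Add1=8; issue ADD r0<-Add1 // r0:Add1,r1:12,r2:Add2,r3:8
cycle 7: CDB Add2=4 // r0:Add1,r1:12,r2:4,r3:8
cycle 8: - // r0:Add1,r1:12,r2:4,r3:8
cycle 9: CDB Add1=16 // r0:16,r1:12,r2:4,r3:8
cycle 10: CDB Mul1=72 // r0:16,r1:12,r2:4,r3:8

STATUS = VALUE 16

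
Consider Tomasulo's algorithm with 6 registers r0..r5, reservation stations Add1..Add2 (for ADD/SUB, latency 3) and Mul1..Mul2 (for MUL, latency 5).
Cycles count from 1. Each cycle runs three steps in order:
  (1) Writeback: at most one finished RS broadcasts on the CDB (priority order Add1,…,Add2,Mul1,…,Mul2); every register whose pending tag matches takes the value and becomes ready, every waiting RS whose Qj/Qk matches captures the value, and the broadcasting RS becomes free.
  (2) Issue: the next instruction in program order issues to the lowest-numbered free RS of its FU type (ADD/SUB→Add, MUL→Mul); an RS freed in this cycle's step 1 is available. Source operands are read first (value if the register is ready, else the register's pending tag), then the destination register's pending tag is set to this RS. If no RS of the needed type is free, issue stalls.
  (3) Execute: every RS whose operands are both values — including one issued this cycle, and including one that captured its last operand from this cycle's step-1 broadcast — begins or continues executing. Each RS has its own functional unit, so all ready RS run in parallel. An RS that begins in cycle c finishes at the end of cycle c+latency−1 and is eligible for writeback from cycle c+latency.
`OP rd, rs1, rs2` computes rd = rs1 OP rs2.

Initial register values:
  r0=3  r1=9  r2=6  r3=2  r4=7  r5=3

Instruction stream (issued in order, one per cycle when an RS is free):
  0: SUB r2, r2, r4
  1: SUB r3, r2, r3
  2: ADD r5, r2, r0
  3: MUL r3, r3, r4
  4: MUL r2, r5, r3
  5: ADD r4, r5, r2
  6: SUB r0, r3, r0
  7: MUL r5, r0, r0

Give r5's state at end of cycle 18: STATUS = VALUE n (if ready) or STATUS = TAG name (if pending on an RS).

  c1: issue SUB r2<-Add1  regs: r0:3,r1:9,r2:Add1,r3:2,r4:7,r5:3
  c2: issue SUB r3<-Add2  regs: r0:3,r1:9,r2:Add1,r3:Add2,r4:7,r5:3
  c3: stall  regs: r0:3,r1:9,r2:Add1,r3:Add2,r4:7,r5:3
  c4: CDB Add1=-1; issue ADD r5<-Add1  regs: r0:3,r1:9,r2:-1,r3:Add2,r4:7,r5:Add1
  c5: issue MUL r3<-Mul1  regs: r0:3,r1:9,r2:-1,r3:Mul1,r4:7,r5:Add1
  c6: issue MUL r2<-Mul2  regs: r0:3,r1:9,r2:Mul2,r3:Mul1,r4:7,r5:Add1
  c7: CDB Add1=2; issue ADD r4<-Add1  regs: r0:3,r1:9,r2:Mul2,r3:Mul1,r4:Add1,r5:2
  c8: CDB Add2=-3; issue SUB r0<-Add2  regs: r0:Add2,r1:9,r2:Mul2,r3:Mul1,r4:Add1,r5:2
  c9: stall  regs: r0:Add2,r1:9,r2:Mul2,r3:Mul1,r4:Add1,r5:2
  c10: stall  regs: r0:Add2,r1:9,r2:Mul2,r3:Mul1,r4:Add1,r5:2
  c11: stall  regs: r0:Add2,r1:9,r2:Mul2,r3:Mul1,r4:Add1,r5:2
  c12: stall  regs: r0:Add2,r1:9,r2:Mul2,r3:Mul1,r4:Add1,r5:2
  c13: CDB Mul1=-21; issue MUL r5<-Mul1  regs: r0:Add2,r1:9,r2:Mul2,r3:-21,r4:Add1,r5:Mul1
  c14: -  regs: r0:Add2,r1:9,r2:Mul2,r3:-21,r4:Add1,r5:Mul1
  c15: -  regs: r0:Add2,r1:9,r2:Mul2,r3:-21,r4:Add1,r5:Mul1
  c16: CDB Add2=-24  regs: r0:-24,r1:9,r2:Mul2,r3:-21,r4:Add1,r5:Mul1
  c17: -  regs: r0:-24,r1:9,r2:Mul2,r3:-21,r4:Add1,r5:Mul1
  c18: CDB Mul2=-42  regs: r0:-24,r1:9,r2:-42,r3:-21,r4:Add1,r5:Mul1

STATUS = TAG Mul1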